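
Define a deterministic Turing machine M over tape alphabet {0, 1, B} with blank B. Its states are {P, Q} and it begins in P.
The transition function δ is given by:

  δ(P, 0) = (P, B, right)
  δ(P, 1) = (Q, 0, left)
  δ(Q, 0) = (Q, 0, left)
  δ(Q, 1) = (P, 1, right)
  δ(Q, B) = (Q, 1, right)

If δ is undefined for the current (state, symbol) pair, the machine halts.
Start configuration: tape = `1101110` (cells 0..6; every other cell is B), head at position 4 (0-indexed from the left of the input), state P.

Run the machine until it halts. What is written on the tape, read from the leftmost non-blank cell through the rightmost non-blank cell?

11011

P | 1101[1]10B   read 1 → write 0, move left, go to Q
Q | 110[1]010B   read 1 → write 1, move right, go to P
P | 1101[0]10B   read 0 → write B, move right, go to P
P | 1101B[1]0B   read 1 → write 0, move left, go to Q
Q | 1101[B]00B   read B → write 1, move right, go to Q
Q | 11011[0]0B   read 0 → write 0, move left, go to Q
Q | 1101[1]00B   read 1 → write 1, move right, go to P
P | 11011[0]0B   read 0 → write B, move right, go to P
P | 11011B[0]B   read 0 → write B, move right, go to P
P | 11011BB[B]
The non-blank tape span at halt is 11011.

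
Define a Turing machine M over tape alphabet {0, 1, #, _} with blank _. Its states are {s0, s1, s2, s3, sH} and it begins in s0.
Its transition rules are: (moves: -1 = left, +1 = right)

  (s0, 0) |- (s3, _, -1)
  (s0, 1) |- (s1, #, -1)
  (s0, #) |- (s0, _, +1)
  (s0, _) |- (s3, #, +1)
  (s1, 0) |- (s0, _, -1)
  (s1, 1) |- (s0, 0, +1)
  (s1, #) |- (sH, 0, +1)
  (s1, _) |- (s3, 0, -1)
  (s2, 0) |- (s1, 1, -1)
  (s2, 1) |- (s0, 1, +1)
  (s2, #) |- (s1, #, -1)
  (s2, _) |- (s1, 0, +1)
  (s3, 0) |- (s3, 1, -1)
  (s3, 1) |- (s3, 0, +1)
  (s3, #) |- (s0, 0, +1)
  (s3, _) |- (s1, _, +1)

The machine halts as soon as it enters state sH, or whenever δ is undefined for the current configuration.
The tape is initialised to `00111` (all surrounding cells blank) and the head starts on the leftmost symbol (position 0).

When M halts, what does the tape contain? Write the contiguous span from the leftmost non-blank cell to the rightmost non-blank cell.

###_01

s0 | _[0]0111   read 0 → write _, move -1, go to s3
s3 | [_]_0111   read _ → write _, move +1, go to s1
s1 | _[_]0111   read _ → write 0, move -1, go to s3
s3 | [_]00111   read _ → write _, move +1, go to s1
s1 | _[0]0111   read 0 → write _, move -1, go to s0
s0 | [_]_0111   read _ → write #, move +1, go to s3
s3 | #[_]0111   read _ → write _, move +1, go to s1
s1 | #_[0]111   read 0 → write _, move -1, go to s0
s0 | #[_]_111   read _ → write #, move +1, go to s3
s3 | ##[_]111   read _ → write _, move +1, go to s1
s1 | ##_[1]11   read 1 → write 0, move +1, go to s0
s0 | ##_0[1]1   read 1 → write #, move -1, go to s1
s1 | ##_[0]#1   read 0 → write _, move -1, go to s0
s0 | ##[_]_#1   read _ → write #, move +1, go to s3
s3 | ###[_]#1   read _ → write _, move +1, go to s1
s1 | ###_[#]1   read # → write 0, move +1, go to sH
sH | ###_0[1]
The non-blank tape span at halt is ###_01.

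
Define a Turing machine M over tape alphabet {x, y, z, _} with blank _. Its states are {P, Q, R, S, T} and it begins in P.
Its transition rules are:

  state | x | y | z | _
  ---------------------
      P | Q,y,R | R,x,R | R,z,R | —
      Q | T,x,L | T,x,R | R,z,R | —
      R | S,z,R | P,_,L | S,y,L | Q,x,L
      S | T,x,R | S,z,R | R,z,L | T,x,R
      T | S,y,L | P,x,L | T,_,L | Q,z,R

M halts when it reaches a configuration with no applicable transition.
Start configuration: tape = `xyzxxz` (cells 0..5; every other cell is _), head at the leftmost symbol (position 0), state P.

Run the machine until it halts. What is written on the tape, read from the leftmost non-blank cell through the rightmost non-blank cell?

state=P head=0 tape=__[x]yzxxz   (P,x)→(Q,y,R)
state=Q head=1 tape=__y[y]zxxz   (Q,y)→(T,x,R)
state=T head=2 tape=__yx[z]xxz   (T,z)→(T,_,L)
state=T head=1 tape=__y[x]_xxz   (T,x)→(S,y,L)
state=S head=0 tape=__[y]y_xxz   (S,y)→(S,z,R)
state=S head=1 tape=__z[y]_xxz   (S,y)→(S,z,R)
state=S head=2 tape=__zz[_]xxz   (S,_)→(T,x,R)
state=T head=3 tape=__zzx[x]xz   (T,x)→(S,y,L)
state=S head=2 tape=__zz[x]yxz   (S,x)→(T,x,R)
state=T head=3 tape=__zzx[y]xz   (T,y)→(P,x,L)
state=P head=2 tape=__zz[x]xxz   (P,x)→(Q,y,R)
state=Q head=3 tape=__zzy[x]xz   (Q,x)→(T,x,L)
state=T head=2 tape=__zz[y]xxz   (T,y)→(P,x,L)
state=P head=1 tape=__z[z]xxxz   (P,z)→(R,z,R)
state=R head=2 tape=__zz[x]xxz   (R,x)→(S,z,R)
state=S head=3 tape=__zzz[x]xz   (S,x)→(T,x,R)
state=T head=4 tape=__zzzx[x]z   (T,x)→(S,y,L)
state=S head=3 tape=__zzz[x]yz   (S,x)→(T,x,R)
state=T head=4 tape=__zzzx[y]z   (T,y)→(P,x,L)
state=P head=3 tape=__zzz[x]xz   (P,x)→(Q,y,R)
state=Q head=4 tape=__zzzy[x]z   (Q,x)→(T,x,L)
state=T head=3 tape=__zzz[y]xz   (T,y)→(P,x,L)
state=P head=2 tape=__zz[z]xxz   (P,z)→(R,z,R)
state=R head=3 tape=__zzz[x]xz   (R,x)→(S,z,R)
state=S head=4 tape=__zzzz[x]z   (S,x)→(T,x,R)
state=T head=5 tape=__zzzzx[z]   (T,z)→(T,_,L)
state=T head=4 tape=__zzzz[x]_   (T,x)→(S,y,L)
state=S head=3 tape=__zzz[z]y_   (S,z)→(R,z,L)
state=R head=2 tape=__zz[z]zy_   (R,z)→(S,y,L)
state=S head=1 tape=__z[z]yzy_   (S,z)→(R,z,L)
state=R head=0 tape=__[z]zyzy_   (R,z)→(S,y,L)
state=S head=-1 tape=_[_]yzyzy_   (S,_)→(T,x,R)
state=T head=0 tape=_x[y]zyzy_   (T,y)→(P,x,L)
state=P head=-1 tape=_[x]xzyzy_   (P,x)→(Q,y,R)
state=Q head=0 tape=_y[x]zyzy_   (Q,x)→(T,x,L)
state=T head=-1 tape=_[y]xzyzy_   (T,y)→(P,x,L)
state=P head=-2 tape=[_]xxzyzy_
The non-blank tape span at halt is xxzyzy.

xxzyzy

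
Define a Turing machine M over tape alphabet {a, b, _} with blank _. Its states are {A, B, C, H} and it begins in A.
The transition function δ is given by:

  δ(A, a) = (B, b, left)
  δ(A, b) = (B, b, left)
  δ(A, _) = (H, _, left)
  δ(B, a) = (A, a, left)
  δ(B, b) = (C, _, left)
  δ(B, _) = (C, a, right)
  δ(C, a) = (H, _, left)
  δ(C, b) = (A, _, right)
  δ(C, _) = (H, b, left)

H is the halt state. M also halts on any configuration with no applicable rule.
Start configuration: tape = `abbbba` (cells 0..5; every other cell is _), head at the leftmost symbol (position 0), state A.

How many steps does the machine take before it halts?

19

A | _[a]bbbba_   read a → write b, move left, go to B
B | [_]bbbbba_   read _ → write a, move right, go to C
C | a[b]bbbba_   read b → write _, move right, go to A
A | a_[b]bbba_   read b → write b, move left, go to B
B | a[_]bbbba_   read _ → write a, move right, go to C
C | aa[b]bbba_   read b → write _, move right, go to A
A | aa_[b]bba_   read b → write b, move left, go to B
B | aa[_]bbba_   read _ → write a, move right, go to C
C | aaa[b]bba_   read b → write _, move right, go to A
A | aaa_[b]ba_   read b → write b, move left, go to B
B | aaa[_]bba_   read _ → write a, move right, go to C
C | aaaa[b]ba_   read b → write _, move right, go to A
A | aaaa_[b]a_   read b → write b, move left, go to B
B | aaaa[_]ba_   read _ → write a, move right, go to C
C | aaaaa[b]a_   read b → write _, move right, go to A
A | aaaaa_[a]_   read a → write b, move left, go to B
B | aaaaa[_]b_   read _ → write a, move right, go to C
C | aaaaaa[b]_   read b → write _, move right, go to A
A | aaaaaa_[_]   read _ → write _, move left, go to H
H | aaaaaa[_]_
M halts after 19 transitions.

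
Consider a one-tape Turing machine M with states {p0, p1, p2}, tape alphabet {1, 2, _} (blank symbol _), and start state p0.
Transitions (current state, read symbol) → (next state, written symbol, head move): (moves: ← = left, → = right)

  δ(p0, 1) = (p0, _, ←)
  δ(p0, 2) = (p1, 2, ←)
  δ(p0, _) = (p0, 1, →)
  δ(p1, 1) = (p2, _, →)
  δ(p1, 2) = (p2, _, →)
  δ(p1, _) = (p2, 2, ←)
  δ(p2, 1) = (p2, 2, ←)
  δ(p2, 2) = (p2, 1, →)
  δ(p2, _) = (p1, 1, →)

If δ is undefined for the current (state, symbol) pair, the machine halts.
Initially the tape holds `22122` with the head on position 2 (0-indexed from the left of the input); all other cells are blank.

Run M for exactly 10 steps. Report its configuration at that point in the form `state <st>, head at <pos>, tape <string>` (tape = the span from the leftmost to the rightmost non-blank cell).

p0 | 22[1]22__   read 1 → write _, move ←, go to p0
p0 | 2[2]_22__   read 2 → write 2, move ←, go to p1
p1 | [2]2_22__   read 2 → write _, move →, go to p2
p2 | _[2]_22__   read 2 → write 1, move →, go to p2
p2 | _1[_]22__   read _ → write 1, move →, go to p1
p1 | _11[2]2__   read 2 → write _, move →, go to p2
p2 | _11_[2]__   read 2 → write 1, move →, go to p2
p2 | _11_1[_]_   read _ → write 1, move →, go to p1
p1 | _11_11[_]   read _ → write 2, move ←, go to p2
p2 | _11_1[1]2   read 1 → write 2, move ←, go to p2
p2 | _11_[1]22
After 10 steps: state p2, head at 4, tape 11_122.

state p2, head at 4, tape 11_122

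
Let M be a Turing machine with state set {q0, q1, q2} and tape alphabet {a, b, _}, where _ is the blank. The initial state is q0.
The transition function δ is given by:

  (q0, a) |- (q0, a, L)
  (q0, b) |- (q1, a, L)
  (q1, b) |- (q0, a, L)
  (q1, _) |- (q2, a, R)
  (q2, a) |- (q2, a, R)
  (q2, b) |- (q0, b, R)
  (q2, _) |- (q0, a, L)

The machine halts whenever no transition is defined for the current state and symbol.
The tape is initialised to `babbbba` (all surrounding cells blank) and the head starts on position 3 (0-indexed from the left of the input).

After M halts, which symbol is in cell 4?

state=q0 head=3 tape=__bab[b]bba   (q0,b)→(q1,a,L)
state=q1 head=2 tape=__ba[b]abba   (q1,b)→(q0,a,L)
state=q0 head=1 tape=__b[a]aabba   (q0,a)→(q0,a,L)
state=q0 head=0 tape=__[b]aaabba   (q0,b)→(q1,a,L)
state=q1 head=-1 tape=_[_]aaaabba   (q1,_)→(q2,a,R)
state=q2 head=0 tape=_a[a]aaabba   (q2,a)→(q2,a,R)
state=q2 head=1 tape=_aa[a]aabba   (q2,a)→(q2,a,R)
state=q2 head=2 tape=_aaa[a]abba   (q2,a)→(q2,a,R)
state=q2 head=3 tape=_aaaa[a]bba   (q2,a)→(q2,a,R)
state=q2 head=4 tape=_aaaaa[b]ba   (q2,b)→(q0,b,R)
state=q0 head=5 tape=_aaaaab[b]a   (q0,b)→(q1,a,L)
state=q1 head=4 tape=_aaaaa[b]aa   (q1,b)→(q0,a,L)
state=q0 head=3 tape=_aaaa[a]aaa   (q0,a)→(q0,a,L)
state=q0 head=2 tape=_aaa[a]aaaa   (q0,a)→(q0,a,L)
state=q0 head=1 tape=_aa[a]aaaaa   (q0,a)→(q0,a,L)
state=q0 head=0 tape=_a[a]aaaaaa   (q0,a)→(q0,a,L)
state=q0 head=-1 tape=_[a]aaaaaaa   (q0,a)→(q0,a,L)
state=q0 head=-2 tape=[_]aaaaaaaa
Cell 4 holds a when M halts.

a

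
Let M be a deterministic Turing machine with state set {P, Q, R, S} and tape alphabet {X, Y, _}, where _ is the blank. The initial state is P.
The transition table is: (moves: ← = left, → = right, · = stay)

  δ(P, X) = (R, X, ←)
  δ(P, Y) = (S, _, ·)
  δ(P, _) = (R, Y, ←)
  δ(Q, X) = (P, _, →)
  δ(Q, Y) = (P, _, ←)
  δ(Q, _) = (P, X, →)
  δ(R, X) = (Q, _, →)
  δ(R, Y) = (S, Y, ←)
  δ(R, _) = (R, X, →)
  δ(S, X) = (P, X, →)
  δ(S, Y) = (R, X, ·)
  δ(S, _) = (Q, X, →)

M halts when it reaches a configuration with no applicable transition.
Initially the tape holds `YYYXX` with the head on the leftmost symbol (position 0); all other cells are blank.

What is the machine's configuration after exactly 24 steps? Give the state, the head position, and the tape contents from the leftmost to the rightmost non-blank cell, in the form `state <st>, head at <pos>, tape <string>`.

state P, head at 7, tape X_XXXXXX

state=P head=0 tape=_[Y]YYXX___   (P,Y)→(S,_,·)
state=S head=0 tape=_[_]YYXX___   (S,_)→(Q,X,→)
state=Q head=1 tape=_X[Y]YXX___   (Q,Y)→(P,_,←)
state=P head=0 tape=_[X]_YXX___   (P,X)→(R,X,←)
state=R head=-1 tape=[_]X_YXX___   (R,_)→(R,X,→)
state=R head=0 tape=X[X]_YXX___   (R,X)→(Q,_,→)
state=Q head=1 tape=X_[_]YXX___   (Q,_)→(P,X,→)
state=P head=2 tape=X_X[Y]XX___   (P,Y)→(S,_,·)
state=S head=2 tape=X_X[_]XX___   (S,_)→(Q,X,→)
state=Q head=3 tape=X_XX[X]X___   (Q,X)→(P,_,→)
state=P head=4 tape=X_XX_[X]___   (P,X)→(R,X,←)
state=R head=3 tape=X_XX[_]X___   (R,_)→(R,X,→)
state=R head=4 tape=X_XXX[X]___   (R,X)→(Q,_,→)
state=Q head=5 tape=X_XXX_[_]__   (Q,_)→(P,X,→)
state=P head=6 tape=X_XXX_X[_]_   (P,_)→(R,Y,←)
state=R head=5 tape=X_XXX_[X]Y_   (R,X)→(Q,_,→)
state=Q head=6 tape=X_XXX__[Y]_   (Q,Y)→(P,_,←)
state=P head=5 tape=X_XXX_[_]__   (P,_)→(R,Y,←)
state=R head=4 tape=X_XXX[_]Y__   (R,_)→(R,X,→)
state=R head=5 tape=X_XXXX[Y]__   (R,Y)→(S,Y,←)
state=S head=4 tape=X_XXX[X]Y__   (S,X)→(P,X,→)
state=P head=5 tape=X_XXXX[Y]__   (P,Y)→(S,_,·)
state=S head=5 tape=X_XXXX[_]__   (S,_)→(Q,X,→)
state=Q head=6 tape=X_XXXXX[_]_   (Q,_)→(P,X,→)
state=P head=7 tape=X_XXXXXX[_]
After 24 steps: state P, head at 7, tape X_XXXXXX.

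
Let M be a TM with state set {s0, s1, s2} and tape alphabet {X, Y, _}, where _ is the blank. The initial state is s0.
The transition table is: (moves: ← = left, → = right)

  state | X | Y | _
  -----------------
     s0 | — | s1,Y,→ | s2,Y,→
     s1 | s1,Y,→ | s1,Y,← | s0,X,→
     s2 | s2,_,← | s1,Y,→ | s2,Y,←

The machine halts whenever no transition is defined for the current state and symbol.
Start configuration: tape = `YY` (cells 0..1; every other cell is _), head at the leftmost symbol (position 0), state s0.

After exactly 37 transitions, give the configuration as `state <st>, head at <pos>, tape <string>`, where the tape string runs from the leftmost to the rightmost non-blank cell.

state s1, head at -5, tape YYYYYYY

state=s0 head=0 tape=_____[Y]Y   (s0,Y)→(s1,Y,→)
state=s1 head=1 tape=_____Y[Y]   (s1,Y)→(s1,Y,←)
state=s1 head=0 tape=_____[Y]Y   (s1,Y)→(s1,Y,←)
state=s1 head=-1 tape=____[_]YY   (s1,_)→(s0,X,→)
state=s0 head=0 tape=____X[Y]Y   (s0,Y)→(s1,Y,→)
state=s1 head=1 tape=____XY[Y]   (s1,Y)→(s1,Y,←)
state=s1 head=0 tape=____X[Y]Y   (s1,Y)→(s1,Y,←)
state=s1 head=-1 tape=____[X]YY   (s1,X)→(s1,Y,→)
state=s1 head=0 tape=____Y[Y]Y   (s1,Y)→(s1,Y,←)
state=s1 head=-1 tape=____[Y]YY   (s1,Y)→(s1,Y,←)
state=s1 head=-2 tape=___[_]YYY   (s1,_)→(s0,X,→)
state=s0 head=-1 tape=___X[Y]YY   (s0,Y)→(s1,Y,→)
state=s1 head=0 tape=___XY[Y]Y   (s1,Y)→(s1,Y,←)
state=s1 head=-1 tape=___X[Y]YY   (s1,Y)→(s1,Y,←)
state=s1 head=-2 tape=___[X]YYY   (s1,X)→(s1,Y,→)
state=s1 head=-1 tape=___Y[Y]YY   (s1,Y)→(s1,Y,←)
state=s1 head=-2 tape=___[Y]YYY   (s1,Y)→(s1,Y,←)
state=s1 head=-3 tape=__[_]YYYY   (s1,_)→(s0,X,→)
state=s0 head=-2 tape=__X[Y]YYY   (s0,Y)→(s1,Y,→)
state=s1 head=-1 tape=__XY[Y]YY   (s1,Y)→(s1,Y,←)
state=s1 head=-2 tape=__X[Y]YYY   (s1,Y)→(s1,Y,←)
state=s1 head=-3 tape=__[X]YYYY   (s1,X)→(s1,Y,→)
state=s1 head=-2 tape=__Y[Y]YYY   (s1,Y)→(s1,Y,←)
state=s1 head=-3 tape=__[Y]YYYY   (s1,Y)→(s1,Y,←)
state=s1 head=-4 tape=_[_]YYYYY   (s1,_)→(s0,X,→)
state=s0 head=-3 tape=_X[Y]YYYY   (s0,Y)→(s1,Y,→)
state=s1 head=-2 tape=_XY[Y]YYY   (s1,Y)→(s1,Y,←)
state=s1 head=-3 tape=_X[Y]YYYY   (s1,Y)→(s1,Y,←)
state=s1 head=-4 tape=_[X]YYYYY   (s1,X)→(s1,Y,→)
state=s1 head=-3 tape=_Y[Y]YYYY   (s1,Y)→(s1,Y,←)
state=s1 head=-4 tape=_[Y]YYYYY   (s1,Y)→(s1,Y,←)
state=s1 head=-5 tape=[_]YYYYYY   (s1,_)→(s0,X,→)
state=s0 head=-4 tape=X[Y]YYYYY   (s0,Y)→(s1,Y,→)
state=s1 head=-3 tape=XY[Y]YYYY   (s1,Y)→(s1,Y,←)
state=s1 head=-4 tape=X[Y]YYYYY   (s1,Y)→(s1,Y,←)
state=s1 head=-5 tape=[X]YYYYYY   (s1,X)→(s1,Y,→)
state=s1 head=-4 tape=Y[Y]YYYYY   (s1,Y)→(s1,Y,←)
state=s1 head=-5 tape=[Y]YYYYYY
After 37 steps: state s1, head at -5, tape YYYYYYY.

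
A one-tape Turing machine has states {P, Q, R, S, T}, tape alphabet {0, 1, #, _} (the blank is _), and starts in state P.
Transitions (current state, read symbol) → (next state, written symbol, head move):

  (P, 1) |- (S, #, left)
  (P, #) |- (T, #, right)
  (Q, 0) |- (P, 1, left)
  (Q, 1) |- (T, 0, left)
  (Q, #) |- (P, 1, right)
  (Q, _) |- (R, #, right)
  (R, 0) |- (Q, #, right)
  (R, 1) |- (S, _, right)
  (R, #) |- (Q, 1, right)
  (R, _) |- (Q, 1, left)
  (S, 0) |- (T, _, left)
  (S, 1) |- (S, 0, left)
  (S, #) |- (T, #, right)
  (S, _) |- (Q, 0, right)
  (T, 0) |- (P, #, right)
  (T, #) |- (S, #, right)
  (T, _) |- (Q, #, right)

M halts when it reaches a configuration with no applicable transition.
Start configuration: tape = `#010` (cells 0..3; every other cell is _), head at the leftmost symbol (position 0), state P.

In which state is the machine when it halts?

state=P head=0 tape=[#]010__   (P,#)→(T,#,right)
state=T head=1 tape=#[0]10__   (T,0)→(P,#,right)
state=P head=2 tape=##[1]0__   (P,1)→(S,#,left)
state=S head=1 tape=#[#]#0__   (S,#)→(T,#,right)
state=T head=2 tape=##[#]0__   (T,#)→(S,#,right)
state=S head=3 tape=###[0]__   (S,0)→(T,_,left)
state=T head=2 tape=##[#]___   (T,#)→(S,#,right)
state=S head=3 tape=###[_]__   (S,_)→(Q,0,right)
state=Q head=4 tape=###0[_]_   (Q,_)→(R,#,right)
state=R head=5 tape=###0#[_]   (R,_)→(Q,1,left)
state=Q head=4 tape=###0[#]1   (Q,#)→(P,1,right)
state=P head=5 tape=###01[1]   (P,1)→(S,#,left)
state=S head=4 tape=###0[1]#   (S,1)→(S,0,left)
state=S head=3 tape=###[0]0#   (S,0)→(T,_,left)
state=T head=2 tape=##[#]_0#   (T,#)→(S,#,right)
state=S head=3 tape=###[_]0#   (S,_)→(Q,0,right)
state=Q head=4 tape=###0[0]#   (Q,0)→(P,1,left)
state=P head=3 tape=###[0]1#
No transition is defined for (P, 0); M halts in state P.

P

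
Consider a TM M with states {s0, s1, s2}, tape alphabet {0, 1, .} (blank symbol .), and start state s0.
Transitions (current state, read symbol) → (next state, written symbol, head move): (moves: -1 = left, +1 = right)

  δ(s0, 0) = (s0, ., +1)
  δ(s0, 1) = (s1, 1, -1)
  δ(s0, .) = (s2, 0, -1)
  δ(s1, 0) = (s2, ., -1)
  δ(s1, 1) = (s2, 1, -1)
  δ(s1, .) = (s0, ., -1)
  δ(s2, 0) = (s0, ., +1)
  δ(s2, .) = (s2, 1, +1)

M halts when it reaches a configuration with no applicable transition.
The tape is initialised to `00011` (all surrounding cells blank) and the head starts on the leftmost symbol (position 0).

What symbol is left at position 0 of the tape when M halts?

1

state=s0 head=0 tape=.[0]0011   (s0,0)→(s0,.,+1)
state=s0 head=1 tape=..[0]011   (s0,0)→(s0,.,+1)
state=s0 head=2 tape=...[0]11   (s0,0)→(s0,.,+1)
state=s0 head=3 tape=....[1]1   (s0,1)→(s1,1,-1)
state=s1 head=2 tape=...[.]11   (s1,.)→(s0,.,-1)
state=s0 head=1 tape=..[.].11   (s0,.)→(s2,0,-1)
state=s2 head=0 tape=.[.]0.11   (s2,.)→(s2,1,+1)
state=s2 head=1 tape=.1[0].11   (s2,0)→(s0,.,+1)
state=s0 head=2 tape=.1.[.]11   (s0,.)→(s2,0,-1)
state=s2 head=1 tape=.1[.]011   (s2,.)→(s2,1,+1)
state=s2 head=2 tape=.11[0]11   (s2,0)→(s0,.,+1)
state=s0 head=3 tape=.11.[1]1   (s0,1)→(s1,1,-1)
state=s1 head=2 tape=.11[.]11   (s1,.)→(s0,.,-1)
state=s0 head=1 tape=.1[1].11   (s0,1)→(s1,1,-1)
state=s1 head=0 tape=.[1]1.11   (s1,1)→(s2,1,-1)
state=s2 head=-1 tape=[.]11.11   (s2,.)→(s2,1,+1)
state=s2 head=0 tape=1[1]1.11
Cell 0 holds 1 when M halts.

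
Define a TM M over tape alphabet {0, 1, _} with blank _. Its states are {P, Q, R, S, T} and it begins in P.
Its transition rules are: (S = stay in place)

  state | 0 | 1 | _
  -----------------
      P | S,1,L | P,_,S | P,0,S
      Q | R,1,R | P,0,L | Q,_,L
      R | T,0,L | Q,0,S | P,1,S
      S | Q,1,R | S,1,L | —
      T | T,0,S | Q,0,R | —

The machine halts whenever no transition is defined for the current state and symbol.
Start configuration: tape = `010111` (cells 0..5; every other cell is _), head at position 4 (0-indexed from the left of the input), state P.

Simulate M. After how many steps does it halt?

15

P | _0101[1]1   read 1 → write _, move S, go to P
P | _0101[_]1   read _ → write 0, move S, go to P
P | _0101[0]1   read 0 → write 1, move L, go to S
S | _010[1]11   read 1 → write 1, move L, go to S
S | _01[0]111   read 0 → write 1, move R, go to Q
Q | _011[1]11   read 1 → write 0, move L, go to P
P | _01[1]011   read 1 → write _, move S, go to P
P | _01[_]011   read _ → write 0, move S, go to P
P | _01[0]011   read 0 → write 1, move L, go to S
S | _0[1]1011   read 1 → write 1, move L, go to S
S | _[0]11011   read 0 → write 1, move R, go to Q
Q | _1[1]1011   read 1 → write 0, move L, go to P
P | _[1]01011   read 1 → write _, move S, go to P
P | _[_]01011   read _ → write 0, move S, go to P
P | _[0]01011   read 0 → write 1, move L, go to S
S | [_]101011
M halts after 15 transitions.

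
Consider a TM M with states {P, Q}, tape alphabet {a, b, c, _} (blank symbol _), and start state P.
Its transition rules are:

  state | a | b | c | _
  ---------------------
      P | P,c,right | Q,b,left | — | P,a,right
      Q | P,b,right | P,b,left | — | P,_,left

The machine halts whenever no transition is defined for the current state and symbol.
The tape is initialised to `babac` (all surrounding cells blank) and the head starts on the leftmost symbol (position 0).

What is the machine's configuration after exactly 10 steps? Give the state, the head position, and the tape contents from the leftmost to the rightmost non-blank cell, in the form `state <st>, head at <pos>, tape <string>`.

state Q, head at -2, tape cbbabac

P | __[b]abac   read b → write b, move left, go to Q
Q | _[_]babac   read _ → write _, move left, go to P
P | [_]_babac   read _ → write a, move right, go to P
P | a[_]babac   read _ → write a, move right, go to P
P | aa[b]abac   read b → write b, move left, go to Q
Q | a[a]babac   read a → write b, move right, go to P
P | ab[b]abac   read b → write b, move left, go to Q
Q | a[b]babac   read b → write b, move left, go to P
P | [a]bbabac   read a → write c, move right, go to P
P | c[b]babac   read b → write b, move left, go to Q
Q | [c]bbabac
After 10 steps: state Q, head at -2, tape cbbabac.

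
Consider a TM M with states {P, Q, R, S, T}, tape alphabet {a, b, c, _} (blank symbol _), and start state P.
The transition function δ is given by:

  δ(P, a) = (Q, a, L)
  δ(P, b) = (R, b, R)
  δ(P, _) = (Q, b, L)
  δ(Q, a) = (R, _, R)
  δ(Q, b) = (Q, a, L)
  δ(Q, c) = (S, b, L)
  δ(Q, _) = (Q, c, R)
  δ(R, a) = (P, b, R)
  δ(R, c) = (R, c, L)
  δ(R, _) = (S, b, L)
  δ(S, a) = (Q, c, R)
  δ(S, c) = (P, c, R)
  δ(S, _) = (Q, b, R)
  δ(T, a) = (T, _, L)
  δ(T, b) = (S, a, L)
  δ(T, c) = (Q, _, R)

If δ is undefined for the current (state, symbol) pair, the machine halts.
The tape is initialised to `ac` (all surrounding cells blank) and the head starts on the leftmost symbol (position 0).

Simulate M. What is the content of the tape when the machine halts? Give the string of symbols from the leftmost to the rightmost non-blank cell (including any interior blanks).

state=P head=0 tape=_[a]c   (P,a)→(Q,a,L)
state=Q head=-1 tape=[_]ac   (Q,_)→(Q,c,R)
state=Q head=0 tape=c[a]c   (Q,a)→(R,_,R)
state=R head=1 tape=c_[c]   (R,c)→(R,c,L)
state=R head=0 tape=c[_]c   (R,_)→(S,b,L)
state=S head=-1 tape=[c]bc   (S,c)→(P,c,R)
state=P head=0 tape=c[b]c   (P,b)→(R,b,R)
state=R head=1 tape=cb[c]   (R,c)→(R,c,L)
state=R head=0 tape=c[b]c
The non-blank tape span at halt is cbc.

cbc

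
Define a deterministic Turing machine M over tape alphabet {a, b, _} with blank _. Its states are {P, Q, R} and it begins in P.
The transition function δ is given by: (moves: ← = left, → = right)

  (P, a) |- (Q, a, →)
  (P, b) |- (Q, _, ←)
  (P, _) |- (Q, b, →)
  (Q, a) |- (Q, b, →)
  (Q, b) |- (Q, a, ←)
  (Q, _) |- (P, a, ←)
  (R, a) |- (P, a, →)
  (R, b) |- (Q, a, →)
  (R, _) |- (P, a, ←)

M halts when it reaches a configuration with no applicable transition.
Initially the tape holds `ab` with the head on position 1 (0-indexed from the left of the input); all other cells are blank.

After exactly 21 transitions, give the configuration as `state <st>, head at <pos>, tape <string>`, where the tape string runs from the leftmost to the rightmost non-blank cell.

state Q, head at -4, tape bbaa_aaa

P | ______a[b]   read b → write _, move ←, go to Q
Q | ______[a]_   read a → write b, move →, go to Q
Q | ______b[_]   read _ → write a, move ←, go to P
P | ______[b]a   read b → write _, move ←, go to Q
Q | _____[_]_a   read _ → write a, move ←, go to P
P | ____[_]a_a   read _ → write b, move →, go to Q
Q | ____b[a]_a   read a → write b, move →, go to Q
Q | ____bb[_]a   read _ → write a, move ←, go to P
P | ____b[b]aa   read b → write _, move ←, go to Q
Q | ____[b]_aa   read b → write a, move ←, go to Q
Q | ___[_]a_aa   read _ → write a, move ←, go to P
P | __[_]aa_aa   read _ → write b, move →, go to Q
Q | __b[a]a_aa   read a → write b, move →, go to Q
Q | __bb[a]_aa   read a → write b, move →, go to Q
Q | __bbb[_]aa   read _ → write a, move ←, go to P
P | __bb[b]aaa   read b → write _, move ←, go to Q
Q | __b[b]_aaa   read b → write a, move ←, go to Q
Q | __[b]a_aaa   read b → write a, move ←, go to Q
Q | _[_]aa_aaa   read _ → write a, move ←, go to P
P | [_]aaa_aaa   read _ → write b, move →, go to Q
Q | b[a]aa_aaa   read a → write b, move →, go to Q
Q | bb[a]a_aaa
After 21 steps: state Q, head at -4, tape bbaa_aaa.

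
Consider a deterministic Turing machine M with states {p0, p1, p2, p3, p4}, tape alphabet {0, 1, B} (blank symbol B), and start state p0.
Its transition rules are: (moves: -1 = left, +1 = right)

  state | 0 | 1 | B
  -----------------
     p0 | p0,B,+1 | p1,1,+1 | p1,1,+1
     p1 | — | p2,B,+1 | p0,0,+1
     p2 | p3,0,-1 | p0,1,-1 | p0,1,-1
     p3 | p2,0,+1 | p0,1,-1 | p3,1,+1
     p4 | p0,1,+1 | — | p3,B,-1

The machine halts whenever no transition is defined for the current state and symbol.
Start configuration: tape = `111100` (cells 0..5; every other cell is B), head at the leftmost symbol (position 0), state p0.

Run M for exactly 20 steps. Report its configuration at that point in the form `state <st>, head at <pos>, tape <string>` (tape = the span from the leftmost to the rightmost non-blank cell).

p0 | [1]11100   read 1 → write 1, move +1, go to p1
p1 | 1[1]1100   read 1 → write B, move +1, go to p2
p2 | 1B[1]100   read 1 → write 1, move -1, go to p0
p0 | 1[B]1100   read B → write 1, move +1, go to p1
p1 | 11[1]100   read 1 → write B, move +1, go to p2
p2 | 11B[1]00   read 1 → write 1, move -1, go to p0
p0 | 11[B]100   read B → write 1, move +1, go to p1
p1 | 111[1]00   read 1 → write B, move +1, go to p2
p2 | 111B[0]0   read 0 → write 0, move -1, go to p3
p3 | 111[B]00   read B → write 1, move +1, go to p3
p3 | 1111[0]0   read 0 → write 0, move +1, go to p2
p2 | 11110[0]   read 0 → write 0, move -1, go to p3
p3 | 1111[0]0   read 0 → write 0, move +1, go to p2
p2 | 11110[0]   read 0 → write 0, move -1, go to p3
p3 | 1111[0]0   read 0 → write 0, move +1, go to p2
p2 | 11110[0]   read 0 → write 0, move -1, go to p3
p3 | 1111[0]0   read 0 → write 0, move +1, go to p2
p2 | 11110[0]   read 0 → write 0, move -1, go to p3
p3 | 1111[0]0   read 0 → write 0, move +1, go to p2
p2 | 11110[0]   read 0 → write 0, move -1, go to p3
p3 | 1111[0]0
After 20 steps: state p3, head at 4, tape 111100.

state p3, head at 4, tape 111100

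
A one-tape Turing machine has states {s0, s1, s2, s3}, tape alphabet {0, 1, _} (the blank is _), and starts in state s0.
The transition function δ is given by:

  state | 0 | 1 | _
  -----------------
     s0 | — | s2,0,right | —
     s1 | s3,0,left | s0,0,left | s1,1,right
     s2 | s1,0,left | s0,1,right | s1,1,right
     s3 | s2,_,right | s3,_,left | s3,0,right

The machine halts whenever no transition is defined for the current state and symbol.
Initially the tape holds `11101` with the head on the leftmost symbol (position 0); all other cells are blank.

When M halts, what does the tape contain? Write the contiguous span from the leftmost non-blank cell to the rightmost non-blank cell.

state=s0 head=0 tape=[1]1101_   (s0,1)→(s2,0,right)
state=s2 head=1 tape=0[1]101_   (s2,1)→(s0,1,right)
state=s0 head=2 tape=01[1]01_   (s0,1)→(s2,0,right)
state=s2 head=3 tape=010[0]1_   (s2,0)→(s1,0,left)
state=s1 head=2 tape=01[0]01_   (s1,0)→(s3,0,left)
state=s3 head=1 tape=0[1]001_   (s3,1)→(s3,_,left)
state=s3 head=0 tape=[0]_001_   (s3,0)→(s2,_,right)
state=s2 head=1 tape=_[_]001_   (s2,_)→(s1,1,right)
state=s1 head=2 tape=_1[0]01_   (s1,0)→(s3,0,left)
state=s3 head=1 tape=_[1]001_   (s3,1)→(s3,_,left)
state=s3 head=0 tape=[_]_001_   (s3,_)→(s3,0,right)
state=s3 head=1 tape=0[_]001_   (s3,_)→(s3,0,right)
state=s3 head=2 tape=00[0]01_   (s3,0)→(s2,_,right)
state=s2 head=3 tape=00_[0]1_   (s2,0)→(s1,0,left)
state=s1 head=2 tape=00[_]01_   (s1,_)→(s1,1,right)
state=s1 head=3 tape=001[0]1_   (s1,0)→(s3,0,left)
state=s3 head=2 tape=00[1]01_   (s3,1)→(s3,_,left)
state=s3 head=1 tape=0[0]_01_   (s3,0)→(s2,_,right)
state=s2 head=2 tape=0_[_]01_   (s2,_)→(s1,1,right)
state=s1 head=3 tape=0_1[0]1_   (s1,0)→(s3,0,left)
state=s3 head=2 tape=0_[1]01_   (s3,1)→(s3,_,left)
state=s3 head=1 tape=0[_]_01_   (s3,_)→(s3,0,right)
state=s3 head=2 tape=00[_]01_   (s3,_)→(s3,0,right)
state=s3 head=3 tape=000[0]1_   (s3,0)→(s2,_,right)
state=s2 head=4 tape=000_[1]_   (s2,1)→(s0,1,right)
state=s0 head=5 tape=000_1[_]
The non-blank tape span at halt is 000_1.

000_1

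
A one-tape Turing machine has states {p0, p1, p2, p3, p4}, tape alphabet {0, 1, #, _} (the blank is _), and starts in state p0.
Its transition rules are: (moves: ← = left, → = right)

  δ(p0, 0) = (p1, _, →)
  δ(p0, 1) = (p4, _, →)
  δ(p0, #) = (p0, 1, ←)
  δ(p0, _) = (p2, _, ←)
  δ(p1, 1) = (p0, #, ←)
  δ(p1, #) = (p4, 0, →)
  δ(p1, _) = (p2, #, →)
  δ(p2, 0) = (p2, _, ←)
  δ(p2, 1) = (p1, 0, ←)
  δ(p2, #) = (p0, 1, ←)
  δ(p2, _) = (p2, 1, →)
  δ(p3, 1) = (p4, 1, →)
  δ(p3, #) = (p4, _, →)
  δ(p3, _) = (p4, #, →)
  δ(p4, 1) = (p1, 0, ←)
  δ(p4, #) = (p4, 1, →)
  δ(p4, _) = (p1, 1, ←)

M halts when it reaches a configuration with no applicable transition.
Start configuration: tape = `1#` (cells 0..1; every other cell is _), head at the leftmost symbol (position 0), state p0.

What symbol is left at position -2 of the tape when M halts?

p0 | ___[1]#_   read 1 → write _, move →, go to p4
p4 | ____[#]_   read # → write 1, move →, go to p4
p4 | ____1[_]   read _ → write 1, move ←, go to p1
p1 | ____[1]1   read 1 → write #, move ←, go to p0
p0 | ___[_]#1   read _ → write _, move ←, go to p2
p2 | __[_]_#1   read _ → write 1, move →, go to p2
p2 | __1[_]#1   read _ → write 1, move →, go to p2
p2 | __11[#]1   read # → write 1, move ←, go to p0
p0 | __1[1]11   read 1 → write _, move →, go to p4
p4 | __1_[1]1   read 1 → write 0, move ←, go to p1
p1 | __1[_]01   read _ → write #, move →, go to p2
p2 | __1#[0]1   read 0 → write _, move ←, go to p2
p2 | __1[#]_1   read # → write 1, move ←, go to p0
p0 | __[1]1_1   read 1 → write _, move →, go to p4
p4 | ___[1]_1   read 1 → write 0, move ←, go to p1
p1 | __[_]0_1   read _ → write #, move →, go to p2
p2 | __#[0]_1   read 0 → write _, move ←, go to p2
p2 | __[#]__1   read # → write 1, move ←, go to p0
p0 | _[_]1__1   read _ → write _, move ←, go to p2
p2 | [_]_1__1   read _ → write 1, move →, go to p2
p2 | 1[_]1__1   read _ → write 1, move →, go to p2
p2 | 11[1]__1   read 1 → write 0, move ←, go to p1
p1 | 1[1]0__1   read 1 → write #, move ←, go to p0
p0 | [1]#0__1   read 1 → write _, move →, go to p4
p4 | _[#]0__1   read # → write 1, move →, go to p4
p4 | _1[0]__1
Cell -2 holds 1 when M halts.

1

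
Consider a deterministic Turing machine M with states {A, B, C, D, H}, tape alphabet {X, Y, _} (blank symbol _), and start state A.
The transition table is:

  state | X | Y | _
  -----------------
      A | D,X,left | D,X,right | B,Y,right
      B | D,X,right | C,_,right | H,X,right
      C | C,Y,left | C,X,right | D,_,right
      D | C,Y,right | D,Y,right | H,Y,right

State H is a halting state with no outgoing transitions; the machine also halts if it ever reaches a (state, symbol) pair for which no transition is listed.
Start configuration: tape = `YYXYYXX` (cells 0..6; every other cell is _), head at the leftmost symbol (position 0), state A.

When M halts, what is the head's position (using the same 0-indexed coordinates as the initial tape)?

9

A | [Y]YXYYXX___   read Y → write X, move right, go to D
D | X[Y]XYYXX___   read Y → write Y, move right, go to D
D | XY[X]YYXX___   read X → write Y, move right, go to C
C | XYY[Y]YXX___   read Y → write X, move right, go to C
C | XYYX[Y]XX___   read Y → write X, move right, go to C
C | XYYXX[X]X___   read X → write Y, move left, go to C
C | XYYX[X]YX___   read X → write Y, move left, go to C
C | XYY[X]YYX___   read X → write Y, move left, go to C
C | XY[Y]YYYX___   read Y → write X, move right, go to C
C | XYX[Y]YYX___   read Y → write X, move right, go to C
C | XYXX[Y]YX___   read Y → write X, move right, go to C
C | XYXXX[Y]X___   read Y → write X, move right, go to C
C | XYXXXX[X]___   read X → write Y, move left, go to C
C | XYXXX[X]Y___   read X → write Y, move left, go to C
C | XYXX[X]YY___   read X → write Y, move left, go to C
C | XYX[X]YYY___   read X → write Y, move left, go to C
C | XY[X]YYYY___   read X → write Y, move left, go to C
C | X[Y]YYYYY___   read Y → write X, move right, go to C
C | XX[Y]YYYY___   read Y → write X, move right, go to C
C | XXX[Y]YYY___   read Y → write X, move right, go to C
C | XXXX[Y]YY___   read Y → write X, move right, go to C
C | XXXXX[Y]Y___   read Y → write X, move right, go to C
C | XXXXXX[Y]___   read Y → write X, move right, go to C
C | XXXXXXX[_]__   read _ → write _, move right, go to D
D | XXXXXXX_[_]_   read _ → write Y, move right, go to H
H | XXXXXXX_Y[_]
At halt the head is at cell 9.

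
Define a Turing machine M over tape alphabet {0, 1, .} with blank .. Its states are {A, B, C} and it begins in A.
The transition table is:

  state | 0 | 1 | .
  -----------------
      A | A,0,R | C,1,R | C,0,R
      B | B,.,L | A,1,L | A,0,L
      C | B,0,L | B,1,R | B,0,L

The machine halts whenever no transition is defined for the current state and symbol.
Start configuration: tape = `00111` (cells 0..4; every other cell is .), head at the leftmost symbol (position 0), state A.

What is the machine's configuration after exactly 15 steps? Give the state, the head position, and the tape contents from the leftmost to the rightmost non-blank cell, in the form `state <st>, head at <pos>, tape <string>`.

state A, head at 3, tape 00111

A | [0]0111.   read 0 → write 0, move R, go to A
A | 0[0]111.   read 0 → write 0, move R, go to A
A | 00[1]11.   read 1 → write 1, move R, go to C
C | 001[1]1.   read 1 → write 1, move R, go to B
B | 0011[1].   read 1 → write 1, move L, go to A
A | 001[1]1.   read 1 → write 1, move R, go to C
C | 0011[1].   read 1 → write 1, move R, go to B
B | 00111[.]   read . → write 0, move L, go to A
A | 0011[1]0   read 1 → write 1, move R, go to C
C | 00111[0]   read 0 → write 0, move L, go to B
B | 0011[1]0   read 1 → write 1, move L, go to A
A | 001[1]10   read 1 → write 1, move R, go to C
C | 0011[1]0   read 1 → write 1, move R, go to B
B | 00111[0]   read 0 → write ., move L, go to B
B | 0011[1].   read 1 → write 1, move L, go to A
A | 001[1]1.
After 15 steps: state A, head at 3, tape 00111.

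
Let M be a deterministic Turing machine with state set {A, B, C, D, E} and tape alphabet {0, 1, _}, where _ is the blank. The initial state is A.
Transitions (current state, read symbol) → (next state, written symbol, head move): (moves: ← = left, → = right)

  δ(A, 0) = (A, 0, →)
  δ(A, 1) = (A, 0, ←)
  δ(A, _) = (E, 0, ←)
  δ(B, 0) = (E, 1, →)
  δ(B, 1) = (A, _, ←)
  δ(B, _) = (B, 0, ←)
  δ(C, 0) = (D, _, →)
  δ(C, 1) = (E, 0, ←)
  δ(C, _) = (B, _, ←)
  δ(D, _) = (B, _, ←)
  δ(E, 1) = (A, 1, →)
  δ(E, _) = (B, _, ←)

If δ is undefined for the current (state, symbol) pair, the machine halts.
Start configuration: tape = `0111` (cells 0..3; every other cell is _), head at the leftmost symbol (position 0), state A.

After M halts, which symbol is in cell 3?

0

state=A head=0 tape=[0]111_   (A,0)→(A,0,→)
state=A head=1 tape=0[1]11_   (A,1)→(A,0,←)
state=A head=0 tape=[0]011_   (A,0)→(A,0,→)
state=A head=1 tape=0[0]11_   (A,0)→(A,0,→)
state=A head=2 tape=00[1]1_   (A,1)→(A,0,←)
state=A head=1 tape=0[0]01_   (A,0)→(A,0,→)
state=A head=2 tape=00[0]1_   (A,0)→(A,0,→)
state=A head=3 tape=000[1]_   (A,1)→(A,0,←)
state=A head=2 tape=00[0]0_   (A,0)→(A,0,→)
state=A head=3 tape=000[0]_   (A,0)→(A,0,→)
state=A head=4 tape=0000[_]   (A,_)→(E,0,←)
state=E head=3 tape=000[0]0
Cell 3 holds 0 when M halts.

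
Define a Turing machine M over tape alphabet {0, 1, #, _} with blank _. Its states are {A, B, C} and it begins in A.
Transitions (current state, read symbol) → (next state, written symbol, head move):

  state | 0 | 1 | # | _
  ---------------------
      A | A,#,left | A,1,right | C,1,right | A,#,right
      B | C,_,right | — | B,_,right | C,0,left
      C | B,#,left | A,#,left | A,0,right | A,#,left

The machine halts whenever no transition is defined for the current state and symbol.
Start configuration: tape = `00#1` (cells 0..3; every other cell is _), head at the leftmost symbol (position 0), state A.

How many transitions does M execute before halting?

4

state=A head=0 tape=_[0]0#1   (A,0)→(A,#,left)
state=A head=-1 tape=[_]#0#1   (A,_)→(A,#,right)
state=A head=0 tape=#[#]0#1   (A,#)→(C,1,right)
state=C head=1 tape=#1[0]#1   (C,0)→(B,#,left)
state=B head=0 tape=#[1]##1
M halts after 4 transitions.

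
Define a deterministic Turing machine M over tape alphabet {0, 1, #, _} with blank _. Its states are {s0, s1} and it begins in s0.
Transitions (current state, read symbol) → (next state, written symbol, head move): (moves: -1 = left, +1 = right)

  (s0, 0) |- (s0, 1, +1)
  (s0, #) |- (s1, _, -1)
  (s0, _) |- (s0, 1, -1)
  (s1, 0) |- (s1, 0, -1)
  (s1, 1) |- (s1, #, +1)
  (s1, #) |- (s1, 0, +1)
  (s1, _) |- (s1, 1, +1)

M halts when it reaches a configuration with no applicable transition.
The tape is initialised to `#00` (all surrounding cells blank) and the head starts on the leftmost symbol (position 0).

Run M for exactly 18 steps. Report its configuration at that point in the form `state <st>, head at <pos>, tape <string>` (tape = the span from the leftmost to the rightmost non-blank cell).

state s1, head at -2, tape #0000

state=s0 head=0 tape=__[#]00   (s0,#)→(s1,_,-1)
state=s1 head=-1 tape=_[_]_00   (s1,_)→(s1,1,+1)
state=s1 head=0 tape=_1[_]00   (s1,_)→(s1,1,+1)
state=s1 head=1 tape=_11[0]0   (s1,0)→(s1,0,-1)
state=s1 head=0 tape=_1[1]00   (s1,1)→(s1,#,+1)
state=s1 head=1 tape=_1#[0]0   (s1,0)→(s1,0,-1)
state=s1 head=0 tape=_1[#]00   (s1,#)→(s1,0,+1)
state=s1 head=1 tape=_10[0]0   (s1,0)→(s1,0,-1)
state=s1 head=0 tape=_1[0]00   (s1,0)→(s1,0,-1)
state=s1 head=-1 tape=_[1]000   (s1,1)→(s1,#,+1)
state=s1 head=0 tape=_#[0]00   (s1,0)→(s1,0,-1)
state=s1 head=-1 tape=_[#]000   (s1,#)→(s1,0,+1)
state=s1 head=0 tape=_0[0]00   (s1,0)→(s1,0,-1)
state=s1 head=-1 tape=_[0]000   (s1,0)→(s1,0,-1)
state=s1 head=-2 tape=[_]0000   (s1,_)→(s1,1,+1)
state=s1 head=-1 tape=1[0]000   (s1,0)→(s1,0,-1)
state=s1 head=-2 tape=[1]0000   (s1,1)→(s1,#,+1)
state=s1 head=-1 tape=#[0]000   (s1,0)→(s1,0,-1)
state=s1 head=-2 tape=[#]0000
After 18 steps: state s1, head at -2, tape #0000.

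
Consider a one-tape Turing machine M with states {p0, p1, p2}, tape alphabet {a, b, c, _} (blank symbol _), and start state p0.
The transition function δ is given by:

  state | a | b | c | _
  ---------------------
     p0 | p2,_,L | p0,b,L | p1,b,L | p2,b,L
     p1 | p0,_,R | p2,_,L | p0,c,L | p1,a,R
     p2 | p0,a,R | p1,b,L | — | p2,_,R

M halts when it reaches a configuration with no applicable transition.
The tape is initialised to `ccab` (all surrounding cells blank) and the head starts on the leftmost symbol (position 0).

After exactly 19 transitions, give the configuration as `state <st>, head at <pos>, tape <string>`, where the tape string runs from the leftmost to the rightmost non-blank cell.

state p2, head at -1, tape bcab

state=p0 head=0 tape=__[c]cab   (p0,c)→(p1,b,L)
state=p1 head=-1 tape=_[_]bcab   (p1,_)→(p1,a,R)
state=p1 head=0 tape=_a[b]cab   (p1,b)→(p2,_,L)
state=p2 head=-1 tape=_[a]_cab   (p2,a)→(p0,a,R)
state=p0 head=0 tape=_a[_]cab   (p0,_)→(p2,b,L)
state=p2 head=-1 tape=_[a]bcab   (p2,a)→(p0,a,R)
state=p0 head=0 tape=_a[b]cab   (p0,b)→(p0,b,L)
state=p0 head=-1 tape=_[a]bcab   (p0,a)→(p2,_,L)
state=p2 head=-2 tape=[_]_bcab   (p2,_)→(p2,_,R)
state=p2 head=-1 tape=_[_]bcab   (p2,_)→(p2,_,R)
state=p2 head=0 tape=__[b]cab   (p2,b)→(p1,b,L)
state=p1 head=-1 tape=_[_]bcab   (p1,_)→(p1,a,R)
state=p1 head=0 tape=_a[b]cab   (p1,b)→(p2,_,L)
state=p2 head=-1 tape=_[a]_cab   (p2,a)→(p0,a,R)
state=p0 head=0 tape=_a[_]cab   (p0,_)→(p2,b,L)
state=p2 head=-1 tape=_[a]bcab   (p2,a)→(p0,a,R)
state=p0 head=0 tape=_a[b]cab   (p0,b)→(p0,b,L)
state=p0 head=-1 tape=_[a]bcab   (p0,a)→(p2,_,L)
state=p2 head=-2 tape=[_]_bcab   (p2,_)→(p2,_,R)
state=p2 head=-1 tape=_[_]bcab
After 19 steps: state p2, head at -1, tape bcab.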